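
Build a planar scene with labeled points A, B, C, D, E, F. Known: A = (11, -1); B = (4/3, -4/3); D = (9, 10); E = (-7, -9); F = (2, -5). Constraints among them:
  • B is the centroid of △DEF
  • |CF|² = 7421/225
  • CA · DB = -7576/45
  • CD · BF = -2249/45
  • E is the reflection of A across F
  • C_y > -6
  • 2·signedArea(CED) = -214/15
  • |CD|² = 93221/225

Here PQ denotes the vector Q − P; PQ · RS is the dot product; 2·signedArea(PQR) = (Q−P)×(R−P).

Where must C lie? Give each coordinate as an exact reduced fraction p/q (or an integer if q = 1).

C = (-11/3, -89/15)

1. C_x = -11/3  [2·signedArea(CED) = -214/15 ∩ CA · DB = -7576/45]
2. C_y = -89/15  [2·signedArea(CED) = -214/15 ∩ CA · DB = -7576/45]
   → C = (-11/3, -89/15)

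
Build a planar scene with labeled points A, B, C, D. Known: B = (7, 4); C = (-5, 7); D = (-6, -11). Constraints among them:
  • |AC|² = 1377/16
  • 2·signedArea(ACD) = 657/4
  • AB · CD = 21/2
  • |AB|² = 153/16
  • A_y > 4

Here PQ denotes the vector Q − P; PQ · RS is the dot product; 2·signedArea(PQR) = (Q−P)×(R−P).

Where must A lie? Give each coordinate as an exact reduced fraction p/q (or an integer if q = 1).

1. A_x = 4  [AB · CD = 21/2 ∩ 2·signedArea(ACD) = 657/4]
2. A_y = 19/4  [AB · CD = 21/2 ∩ 2·signedArea(ACD) = 657/4]
   → A = (4, 19/4)

A = (4, 19/4)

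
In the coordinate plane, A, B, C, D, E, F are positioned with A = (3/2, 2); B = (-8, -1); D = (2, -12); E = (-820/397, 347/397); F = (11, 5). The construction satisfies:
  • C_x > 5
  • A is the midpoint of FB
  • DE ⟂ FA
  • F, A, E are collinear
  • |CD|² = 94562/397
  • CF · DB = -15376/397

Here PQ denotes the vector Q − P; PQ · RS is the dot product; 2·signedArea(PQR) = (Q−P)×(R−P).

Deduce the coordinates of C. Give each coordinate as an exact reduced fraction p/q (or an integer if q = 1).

1. C_x = 2011/397  [line 10·x + -11·y + -6459/397 = 0 ∩ |CD|² = 94562/397]
2. C_y = 1241/397  [line 10·x + -11·y + -6459/397 = 0 ∩ |CD|² = 94562/397]
   → C = (2011/397, 1241/397)

C = (2011/397, 1241/397)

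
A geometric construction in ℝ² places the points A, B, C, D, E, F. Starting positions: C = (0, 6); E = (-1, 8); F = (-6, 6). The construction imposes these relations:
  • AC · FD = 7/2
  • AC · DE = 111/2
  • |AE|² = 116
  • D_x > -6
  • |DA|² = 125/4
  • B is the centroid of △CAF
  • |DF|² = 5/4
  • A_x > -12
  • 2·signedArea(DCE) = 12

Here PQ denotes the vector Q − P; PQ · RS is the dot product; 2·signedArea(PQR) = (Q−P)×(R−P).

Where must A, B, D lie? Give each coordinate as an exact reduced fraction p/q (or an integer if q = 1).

1. D_x = -11/2  [line -2·x + -1·y + -6 = 0 ∩ |DF|² = 5/4]
2. D_y = 5  [line -2·x + -1·y + -6 = 0 ∩ |DF|² = 5/4]
   → D = (-11/2, 5)
3. A_x = -11  [AC · DE = 111/2 ∩ AC · FD = 7/2]
4. A_y = 4  [AC · DE = 111/2 ∩ AC · FD = 7/2]
   → A = (-11, 4)
5. B_x = -17/3  [B is the centroid of △CAF]
6. B_y = 16/3  [B is the centroid of △CAF]
   → B = (-17/3, 16/3)

A = (-11, 4)
B = (-17/3, 16/3)
D = (-11/2, 5)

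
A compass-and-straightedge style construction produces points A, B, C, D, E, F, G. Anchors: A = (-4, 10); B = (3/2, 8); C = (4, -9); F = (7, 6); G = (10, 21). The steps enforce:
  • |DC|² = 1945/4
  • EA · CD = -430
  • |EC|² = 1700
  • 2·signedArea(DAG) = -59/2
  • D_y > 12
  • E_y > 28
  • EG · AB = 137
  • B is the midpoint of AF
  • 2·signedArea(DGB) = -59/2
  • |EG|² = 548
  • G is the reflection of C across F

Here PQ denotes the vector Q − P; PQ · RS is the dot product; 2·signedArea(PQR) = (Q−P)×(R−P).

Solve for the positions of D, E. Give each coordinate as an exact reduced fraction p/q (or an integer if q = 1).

1. D_x = 5/2  [2·signedArea(DAG) = -59/2 ∩ 2·signedArea(DGB) = -59/2]
2. D_y = 13  [2·signedArea(DAG) = -59/2 ∩ 2·signedArea(DGB) = -59/2]
   → D = (5/2, 13)
3. E_x = -12  [EG · AB = 137 ∩ EA · CD = -430]
4. E_y = 29  [EG · AB = 137 ∩ EA · CD = -430]
   → E = (-12, 29)

D = (5/2, 13)
E = (-12, 29)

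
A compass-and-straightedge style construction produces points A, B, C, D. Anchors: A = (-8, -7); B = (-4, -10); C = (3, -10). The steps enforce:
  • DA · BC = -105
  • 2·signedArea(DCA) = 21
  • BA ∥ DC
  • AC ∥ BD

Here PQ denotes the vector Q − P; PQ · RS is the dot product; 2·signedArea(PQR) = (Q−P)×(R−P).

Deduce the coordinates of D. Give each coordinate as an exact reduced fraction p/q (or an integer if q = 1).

1. D_x = 7  [BA ∥ DC ∩ AC ∥ BD]
2. D_y = -13  [BA ∥ DC ∩ AC ∥ BD]
   → D = (7, -13)

D = (7, -13)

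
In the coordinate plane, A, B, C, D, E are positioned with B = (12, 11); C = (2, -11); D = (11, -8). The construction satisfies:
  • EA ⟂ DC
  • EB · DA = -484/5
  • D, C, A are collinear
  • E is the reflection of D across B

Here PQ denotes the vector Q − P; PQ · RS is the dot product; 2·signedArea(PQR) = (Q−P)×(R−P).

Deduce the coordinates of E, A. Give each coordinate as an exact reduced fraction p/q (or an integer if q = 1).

1. E_x = 13  [E is the reflection of D across B]
2. E_y = 30  [E is the reflection of D across B]
   → E = (13, 30)
3. A_x = 121/5  [D, C, A are collinear ∩ EA ⟂ DC]
4. A_y = -18/5  [D, C, A are collinear ∩ EA ⟂ DC]
   → A = (121/5, -18/5)

A = (121/5, -18/5)
E = (13, 30)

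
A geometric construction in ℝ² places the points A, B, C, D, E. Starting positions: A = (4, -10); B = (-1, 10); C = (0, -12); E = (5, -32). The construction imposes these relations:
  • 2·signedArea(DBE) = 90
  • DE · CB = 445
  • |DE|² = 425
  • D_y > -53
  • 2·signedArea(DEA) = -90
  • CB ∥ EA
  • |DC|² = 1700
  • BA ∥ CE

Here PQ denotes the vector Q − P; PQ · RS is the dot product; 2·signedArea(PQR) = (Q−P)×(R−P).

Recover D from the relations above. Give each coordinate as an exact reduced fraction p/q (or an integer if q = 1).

1. D_x = 10  [2·signedArea(DBE) = 90 ∩ DE · CB = 445]
2. D_y = -52  [2·signedArea(DBE) = 90 ∩ DE · CB = 445]
   → D = (10, -52)

D = (10, -52)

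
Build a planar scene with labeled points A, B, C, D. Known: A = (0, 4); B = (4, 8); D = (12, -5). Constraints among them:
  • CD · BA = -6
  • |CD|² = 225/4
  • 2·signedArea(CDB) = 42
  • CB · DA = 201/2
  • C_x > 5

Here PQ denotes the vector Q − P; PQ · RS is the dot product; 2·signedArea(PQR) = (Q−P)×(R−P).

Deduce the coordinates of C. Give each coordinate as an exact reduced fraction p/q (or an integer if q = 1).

1. C_x = 6  [CB · DA = 201/2 ∩ 2·signedArea(CDB) = 42]
2. C_y = -1/2  [CB · DA = 201/2 ∩ 2·signedArea(CDB) = 42]
   → C = (6, -1/2)

C = (6, -1/2)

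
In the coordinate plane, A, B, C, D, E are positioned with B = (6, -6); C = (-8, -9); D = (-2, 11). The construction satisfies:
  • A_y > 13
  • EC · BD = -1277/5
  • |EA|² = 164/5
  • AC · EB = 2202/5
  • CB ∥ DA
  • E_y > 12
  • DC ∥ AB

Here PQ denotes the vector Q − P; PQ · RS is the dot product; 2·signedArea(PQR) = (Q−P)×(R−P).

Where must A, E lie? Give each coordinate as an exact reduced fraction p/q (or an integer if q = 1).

A = (12, 14)
E = (32/5, 64/5)

1. A_x = 12  [DC ∥ AB ∩ CB ∥ DA]
2. A_y = 14  [DC ∥ AB ∩ CB ∥ DA]
   → A = (12, 14)
3. E_x = 32/5  [EC · BD = -1277/5 ∩ AC · EB = 2202/5]
4. E_y = 64/5  [EC · BD = -1277/5 ∩ AC · EB = 2202/5]
   → E = (32/5, 64/5)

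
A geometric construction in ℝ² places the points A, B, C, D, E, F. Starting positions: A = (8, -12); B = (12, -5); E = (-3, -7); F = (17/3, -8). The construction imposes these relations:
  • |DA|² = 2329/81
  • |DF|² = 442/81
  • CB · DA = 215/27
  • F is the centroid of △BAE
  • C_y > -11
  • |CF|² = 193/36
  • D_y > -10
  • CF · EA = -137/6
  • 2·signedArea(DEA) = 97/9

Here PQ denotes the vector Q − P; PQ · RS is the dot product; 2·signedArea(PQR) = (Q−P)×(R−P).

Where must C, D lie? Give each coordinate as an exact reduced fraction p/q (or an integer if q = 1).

1. D_x = 32/9  [line 5·x + 11·y + 731/9 = 0 ∩ |DF|² = 442/81]
2. D_y = -9  [line 5·x + 11·y + 731/9 = 0 ∩ |DF|² = 442/81]
   → D = (32/9, -9)
3. C_x = 41/6  [CF · EA = -137/6 ∩ CB · DA = 215/27]
4. C_y = -10  [CF · EA = -137/6 ∩ CB · DA = 215/27]
   → C = (41/6, -10)

C = (41/6, -10)
D = (32/9, -9)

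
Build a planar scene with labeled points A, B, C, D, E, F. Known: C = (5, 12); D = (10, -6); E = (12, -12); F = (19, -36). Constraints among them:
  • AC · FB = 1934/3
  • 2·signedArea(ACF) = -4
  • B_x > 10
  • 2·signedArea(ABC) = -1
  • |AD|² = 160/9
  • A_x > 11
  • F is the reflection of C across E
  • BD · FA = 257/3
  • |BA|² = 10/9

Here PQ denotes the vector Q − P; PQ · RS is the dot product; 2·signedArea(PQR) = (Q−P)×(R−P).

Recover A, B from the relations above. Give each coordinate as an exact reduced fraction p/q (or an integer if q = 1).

1. A_x = 34/3  [line 48·x + 14·y + -404 = 0 ∩ |AD|² = 160/9]
2. A_y = -10  [line 48·x + 14·y + -404 = 0 ∩ |AD|² = 160/9]
   → A = (34/3, -10)
3. B_x = 11  [BD · FA = 257/3 ∩ AC · FB = 1934/3]
4. B_y = -9  [BD · FA = 257/3 ∩ AC · FB = 1934/3]
   → B = (11, -9)

A = (34/3, -10)
B = (11, -9)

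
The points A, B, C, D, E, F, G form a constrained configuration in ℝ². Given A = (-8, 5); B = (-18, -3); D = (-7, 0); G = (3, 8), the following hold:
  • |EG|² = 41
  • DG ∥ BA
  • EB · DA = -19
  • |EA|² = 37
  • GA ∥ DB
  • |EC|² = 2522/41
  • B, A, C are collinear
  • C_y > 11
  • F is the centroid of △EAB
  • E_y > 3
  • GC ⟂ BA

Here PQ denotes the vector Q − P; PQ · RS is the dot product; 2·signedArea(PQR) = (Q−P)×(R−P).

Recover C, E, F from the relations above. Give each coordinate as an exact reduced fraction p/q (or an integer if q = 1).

1. C_x = 7/41  [B, A, C are collinear ∩ GC ⟂ BA]
2. C_y = 473/41  [B, A, C are collinear ∩ GC ⟂ BA]
   → C = (7/41, 473/41)
3. E_x = -2  [line 1·x + -5·y + 22 = 0 ∩ |EA|² = 37]
4. E_y = 4  [line 1·x + -5·y + 22 = 0 ∩ |EA|² = 37]
   → E = (-2, 4)
5. F_x = -28/3  [F is the centroid of △EAB]
6. F_y = 2  [F is the centroid of △EAB]
   → F = (-28/3, 2)

C = (7/41, 473/41)
E = (-2, 4)
F = (-28/3, 2)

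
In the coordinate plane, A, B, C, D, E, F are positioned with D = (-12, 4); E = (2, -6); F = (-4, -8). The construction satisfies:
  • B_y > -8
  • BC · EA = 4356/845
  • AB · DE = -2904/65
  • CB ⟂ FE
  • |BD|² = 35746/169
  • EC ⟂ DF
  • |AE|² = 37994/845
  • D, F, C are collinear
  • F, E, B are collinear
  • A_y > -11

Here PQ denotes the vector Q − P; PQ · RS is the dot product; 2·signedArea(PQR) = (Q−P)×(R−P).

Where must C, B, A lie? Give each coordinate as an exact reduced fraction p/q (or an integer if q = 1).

A = (-167/65, -709/65)
B = (-233/65, -511/65)
C = (-40/13, -122/13)

1. C_x = -40/13  [D, F, C are collinear ∩ EC ⟂ DF]
2. C_y = -122/13  [D, F, C are collinear ∩ EC ⟂ DF]
   → C = (-40/13, -122/13)
3. B_x = -233/65  [F, E, B are collinear ∩ CB ⟂ FE]
4. B_y = -511/65  [F, E, B are collinear ∩ CB ⟂ FE]
   → B = (-233/65, -511/65)
5. A_x = -167/65  [AB · DE = -2904/65 ∩ BC · EA = 4356/845]
6. A_y = -709/65  [AB · DE = -2904/65 ∩ BC · EA = 4356/845]
   → A = (-167/65, -709/65)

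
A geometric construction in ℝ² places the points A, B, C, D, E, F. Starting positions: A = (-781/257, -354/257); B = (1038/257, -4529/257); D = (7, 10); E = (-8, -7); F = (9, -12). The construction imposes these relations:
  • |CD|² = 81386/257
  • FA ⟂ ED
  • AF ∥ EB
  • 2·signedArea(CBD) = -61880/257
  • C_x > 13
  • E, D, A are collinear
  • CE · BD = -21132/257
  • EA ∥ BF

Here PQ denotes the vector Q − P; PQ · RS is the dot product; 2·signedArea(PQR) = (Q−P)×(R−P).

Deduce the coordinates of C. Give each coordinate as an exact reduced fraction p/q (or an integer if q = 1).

C = (3588/257, -1639/257)

1. C_x = 3588/257  [CE · BD = -21132/257 ∩ 2·signedArea(CBD) = -61880/257]
2. C_y = -1639/257  [CE · BD = -21132/257 ∩ 2·signedArea(CBD) = -61880/257]
   → C = (3588/257, -1639/257)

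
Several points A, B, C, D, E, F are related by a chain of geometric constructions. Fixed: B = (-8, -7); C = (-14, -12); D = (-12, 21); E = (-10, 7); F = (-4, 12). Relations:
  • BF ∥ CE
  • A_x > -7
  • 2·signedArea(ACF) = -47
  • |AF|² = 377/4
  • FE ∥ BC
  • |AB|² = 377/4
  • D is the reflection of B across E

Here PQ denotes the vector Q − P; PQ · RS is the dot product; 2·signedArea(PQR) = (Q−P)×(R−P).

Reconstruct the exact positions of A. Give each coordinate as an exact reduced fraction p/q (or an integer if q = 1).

A = (-6, 5/2)

1. A_x = -6  [line -24·x + 10·y + -169 = 0 ∩ |AB|² = 377/4]
2. A_y = 5/2  [line -24·x + 10·y + -169 = 0 ∩ |AB|² = 377/4]
   → A = (-6, 5/2)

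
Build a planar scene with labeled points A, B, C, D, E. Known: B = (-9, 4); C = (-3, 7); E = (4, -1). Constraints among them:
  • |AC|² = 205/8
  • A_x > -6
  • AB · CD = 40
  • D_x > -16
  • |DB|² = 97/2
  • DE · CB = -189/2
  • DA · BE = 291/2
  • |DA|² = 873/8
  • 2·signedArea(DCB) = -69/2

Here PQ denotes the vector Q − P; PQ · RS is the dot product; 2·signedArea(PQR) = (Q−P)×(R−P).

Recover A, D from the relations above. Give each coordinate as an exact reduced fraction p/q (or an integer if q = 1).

A = (-23/4, 11/4)
D = (-31/2, 13/2)

1. D_x = -31/2  [DE · CB = -189/2 ∩ 2·signedArea(DCB) = -69/2]
2. D_y = 13/2  [DE · CB = -189/2 ∩ 2·signedArea(DCB) = -69/2]
   → D = (-31/2, 13/2)
3. A_x = -23/4  [AB · CD = 40 ∩ DA · BE = 291/2]
4. A_y = 11/4  [AB · CD = 40 ∩ DA · BE = 291/2]
   → A = (-23/4, 11/4)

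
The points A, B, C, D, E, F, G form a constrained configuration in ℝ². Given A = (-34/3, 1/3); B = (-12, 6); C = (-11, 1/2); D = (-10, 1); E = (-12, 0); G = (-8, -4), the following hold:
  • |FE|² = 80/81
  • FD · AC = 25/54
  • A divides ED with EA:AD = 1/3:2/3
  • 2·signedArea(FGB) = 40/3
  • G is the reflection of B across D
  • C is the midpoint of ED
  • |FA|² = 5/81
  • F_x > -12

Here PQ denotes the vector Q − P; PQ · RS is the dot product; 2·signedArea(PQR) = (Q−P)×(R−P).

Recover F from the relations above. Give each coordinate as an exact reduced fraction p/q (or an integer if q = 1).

F = (-100/9, 4/9)

1. F_x = -100/9  [FD · AC = 25/54 ∩ 2·signedArea(FGB) = 40/3]
2. F_y = 4/9  [FD · AC = 25/54 ∩ 2·signedArea(FGB) = 40/3]
   → F = (-100/9, 4/9)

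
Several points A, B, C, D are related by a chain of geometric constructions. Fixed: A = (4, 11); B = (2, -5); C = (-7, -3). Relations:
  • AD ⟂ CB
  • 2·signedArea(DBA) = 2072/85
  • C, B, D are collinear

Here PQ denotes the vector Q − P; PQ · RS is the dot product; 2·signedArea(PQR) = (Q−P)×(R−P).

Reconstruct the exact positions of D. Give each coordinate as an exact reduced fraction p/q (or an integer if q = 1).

1. D_x = 44/85  [C, B, D are collinear ∩ AD ⟂ CB]
2. D_y = -397/85  [C, B, D are collinear ∩ AD ⟂ CB]
   → D = (44/85, -397/85)

D = (44/85, -397/85)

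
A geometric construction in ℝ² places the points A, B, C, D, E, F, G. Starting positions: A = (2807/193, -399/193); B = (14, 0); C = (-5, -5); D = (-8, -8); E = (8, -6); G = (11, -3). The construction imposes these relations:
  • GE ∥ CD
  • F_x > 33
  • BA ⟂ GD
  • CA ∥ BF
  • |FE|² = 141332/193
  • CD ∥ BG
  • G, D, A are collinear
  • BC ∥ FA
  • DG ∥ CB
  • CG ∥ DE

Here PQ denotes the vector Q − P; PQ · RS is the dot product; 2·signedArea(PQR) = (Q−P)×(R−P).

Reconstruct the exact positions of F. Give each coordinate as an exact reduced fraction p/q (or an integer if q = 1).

1. F_x = 6474/193  [BC ∥ FA ∩ CA ∥ BF]
2. F_y = 566/193  [BC ∥ FA ∩ CA ∥ BF]
   → F = (6474/193, 566/193)

F = (6474/193, 566/193)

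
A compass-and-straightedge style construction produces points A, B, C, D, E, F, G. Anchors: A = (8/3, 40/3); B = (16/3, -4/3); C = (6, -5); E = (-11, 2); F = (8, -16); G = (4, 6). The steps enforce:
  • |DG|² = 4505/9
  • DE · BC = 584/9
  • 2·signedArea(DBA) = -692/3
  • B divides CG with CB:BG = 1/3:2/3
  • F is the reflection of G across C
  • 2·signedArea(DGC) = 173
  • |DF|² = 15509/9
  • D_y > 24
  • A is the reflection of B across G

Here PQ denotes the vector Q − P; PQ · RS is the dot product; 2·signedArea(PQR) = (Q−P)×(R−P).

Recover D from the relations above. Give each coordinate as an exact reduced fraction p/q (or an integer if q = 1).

D = (49/3, 74/3)

1. D_x = 49/3  [2·signedArea(DBA) = -692/3 ∩ DE · BC = 584/9]
2. D_y = 74/3  [2·signedArea(DBA) = -692/3 ∩ DE · BC = 584/9]
   → D = (49/3, 74/3)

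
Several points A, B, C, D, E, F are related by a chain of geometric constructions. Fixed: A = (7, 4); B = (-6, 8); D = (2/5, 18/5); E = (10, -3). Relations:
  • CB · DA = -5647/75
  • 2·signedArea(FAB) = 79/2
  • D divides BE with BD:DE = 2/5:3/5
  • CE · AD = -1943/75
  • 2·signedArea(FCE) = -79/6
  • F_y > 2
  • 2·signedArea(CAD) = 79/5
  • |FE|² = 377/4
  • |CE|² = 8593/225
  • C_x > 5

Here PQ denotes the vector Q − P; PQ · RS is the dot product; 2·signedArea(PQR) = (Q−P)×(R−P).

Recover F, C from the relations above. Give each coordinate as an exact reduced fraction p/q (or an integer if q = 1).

C = (29/5, 23/15)
F = (2, 5/2)

1. F_x = 2  [line -4·x + -13·y + 81/2 = 0 ∩ |FE|² = 377/4]
2. F_y = 5/2  [line -4·x + -13·y + 81/2 = 0 ∩ |FE|² = 377/4]
   → F = (2, 5/2)
3. C_x = 29/5  [CE · AD = -1943/75 ∩ 2·signedArea(CAD) = 79/5]
4. C_y = 23/15  [CE · AD = -1943/75 ∩ 2·signedArea(CAD) = 79/5]
   → C = (29/5, 23/15)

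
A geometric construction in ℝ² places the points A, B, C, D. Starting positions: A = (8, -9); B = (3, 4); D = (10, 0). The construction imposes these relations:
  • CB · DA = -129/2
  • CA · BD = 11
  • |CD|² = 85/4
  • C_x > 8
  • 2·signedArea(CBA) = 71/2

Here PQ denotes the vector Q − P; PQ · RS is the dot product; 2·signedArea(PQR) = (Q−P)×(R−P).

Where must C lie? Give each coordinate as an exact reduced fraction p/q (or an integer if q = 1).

C = (9, -9/2)

1. C_x = 9  [CA · BD = 11 ∩ CB · DA = -129/2]
2. C_y = -9/2  [CA · BD = 11 ∩ CB · DA = -129/2]
   → C = (9, -9/2)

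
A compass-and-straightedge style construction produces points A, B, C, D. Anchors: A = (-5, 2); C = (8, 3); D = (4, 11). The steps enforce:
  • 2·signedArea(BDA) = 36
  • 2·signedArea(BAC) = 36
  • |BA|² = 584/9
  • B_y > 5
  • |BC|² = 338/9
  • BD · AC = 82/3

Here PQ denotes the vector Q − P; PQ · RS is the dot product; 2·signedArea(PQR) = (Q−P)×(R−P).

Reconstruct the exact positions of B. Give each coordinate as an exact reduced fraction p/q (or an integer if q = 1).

B = (7/3, 16/3)

1. B_x = 7/3  [2·signedArea(BDA) = 36 ∩ 2·signedArea(BAC) = 36]
2. B_y = 16/3  [2·signedArea(BDA) = 36 ∩ 2·signedArea(BAC) = 36]
   → B = (7/3, 16/3)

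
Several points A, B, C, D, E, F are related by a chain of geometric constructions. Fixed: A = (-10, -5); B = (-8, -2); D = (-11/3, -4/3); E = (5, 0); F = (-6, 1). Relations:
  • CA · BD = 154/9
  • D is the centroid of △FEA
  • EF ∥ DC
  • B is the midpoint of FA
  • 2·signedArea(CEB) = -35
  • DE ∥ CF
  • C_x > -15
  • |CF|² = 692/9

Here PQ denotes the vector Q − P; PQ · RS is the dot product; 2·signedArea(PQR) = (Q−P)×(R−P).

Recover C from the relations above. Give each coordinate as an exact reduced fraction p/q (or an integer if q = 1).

C = (-44/3, -1/3)

1. C_x = -44/3  [DE ∥ CF ∩ EF ∥ DC]
2. C_y = -1/3  [DE ∥ CF ∩ EF ∥ DC]
   → C = (-44/3, -1/3)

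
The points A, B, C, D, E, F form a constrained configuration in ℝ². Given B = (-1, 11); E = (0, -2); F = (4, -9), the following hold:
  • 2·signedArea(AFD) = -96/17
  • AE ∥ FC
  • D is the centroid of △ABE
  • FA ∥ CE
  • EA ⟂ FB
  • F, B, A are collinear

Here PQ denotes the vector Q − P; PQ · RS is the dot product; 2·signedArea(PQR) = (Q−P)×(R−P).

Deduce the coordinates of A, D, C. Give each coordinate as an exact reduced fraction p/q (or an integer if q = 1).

A = (36/17, -25/17)
C = (32/17, -162/17)
D = (19/51, 128/51)

1. A_x = 36/17  [F, B, A are collinear ∩ EA ⟂ FB]
2. A_y = -25/17  [F, B, A are collinear ∩ EA ⟂ FB]
   → A = (36/17, -25/17)
3. D_x = 19/51  [D is the centroid of △ABE]
4. D_y = 128/51  [D is the centroid of △ABE]
   → D = (19/51, 128/51)
5. C_x = 32/17  [FA ∥ CE ∩ AE ∥ FC]
6. C_y = -162/17  [FA ∥ CE ∩ AE ∥ FC]
   → C = (32/17, -162/17)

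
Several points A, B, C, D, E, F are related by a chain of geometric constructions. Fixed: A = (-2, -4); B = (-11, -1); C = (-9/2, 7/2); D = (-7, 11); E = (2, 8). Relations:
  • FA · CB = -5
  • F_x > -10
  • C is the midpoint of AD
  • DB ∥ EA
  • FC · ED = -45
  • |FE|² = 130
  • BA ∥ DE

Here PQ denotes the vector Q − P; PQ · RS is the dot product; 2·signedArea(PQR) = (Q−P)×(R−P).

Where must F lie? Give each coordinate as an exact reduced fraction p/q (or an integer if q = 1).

F = (-9, 5)

1. F_x = -9  [FA · CB = -5 ∩ FC · ED = -45]
2. F_y = 5  [FA · CB = -5 ∩ FC · ED = -45]
   → F = (-9, 5)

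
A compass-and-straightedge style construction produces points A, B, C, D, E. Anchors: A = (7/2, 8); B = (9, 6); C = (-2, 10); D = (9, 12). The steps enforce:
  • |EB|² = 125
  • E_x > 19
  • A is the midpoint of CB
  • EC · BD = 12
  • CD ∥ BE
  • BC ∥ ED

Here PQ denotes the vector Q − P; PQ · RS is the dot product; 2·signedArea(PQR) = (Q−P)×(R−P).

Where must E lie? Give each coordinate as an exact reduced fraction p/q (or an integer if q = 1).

1. E_x = 20  [BC ∥ ED ∩ CD ∥ BE]
2. E_y = 8  [BC ∥ ED ∩ CD ∥ BE]
   → E = (20, 8)

E = (20, 8)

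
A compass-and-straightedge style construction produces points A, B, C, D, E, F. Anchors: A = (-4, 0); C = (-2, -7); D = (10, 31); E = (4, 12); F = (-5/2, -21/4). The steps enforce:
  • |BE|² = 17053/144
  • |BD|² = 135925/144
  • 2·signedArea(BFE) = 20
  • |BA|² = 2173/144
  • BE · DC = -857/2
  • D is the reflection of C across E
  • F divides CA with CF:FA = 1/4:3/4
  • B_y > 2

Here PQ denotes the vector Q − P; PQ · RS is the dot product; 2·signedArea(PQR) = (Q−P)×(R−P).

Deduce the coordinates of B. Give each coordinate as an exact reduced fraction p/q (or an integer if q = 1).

B = (-5/6, 9/4)

1. B_x = -5/6  [BE · DC = -857/2 ∩ 2·signedArea(BFE) = 20]
2. B_y = 9/4  [BE · DC = -857/2 ∩ 2·signedArea(BFE) = 20]
   → B = (-5/6, 9/4)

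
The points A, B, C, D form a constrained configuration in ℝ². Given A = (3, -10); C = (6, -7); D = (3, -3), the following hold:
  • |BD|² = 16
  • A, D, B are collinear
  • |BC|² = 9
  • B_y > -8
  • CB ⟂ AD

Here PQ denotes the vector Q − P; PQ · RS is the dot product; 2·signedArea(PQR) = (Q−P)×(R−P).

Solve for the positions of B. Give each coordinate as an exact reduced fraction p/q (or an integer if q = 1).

B = (3, -7)

1. B_x = 3  [A, D, B are collinear ∩ CB ⟂ AD]
2. B_y = -7  [A, D, B are collinear ∩ CB ⟂ AD]
   → B = (3, -7)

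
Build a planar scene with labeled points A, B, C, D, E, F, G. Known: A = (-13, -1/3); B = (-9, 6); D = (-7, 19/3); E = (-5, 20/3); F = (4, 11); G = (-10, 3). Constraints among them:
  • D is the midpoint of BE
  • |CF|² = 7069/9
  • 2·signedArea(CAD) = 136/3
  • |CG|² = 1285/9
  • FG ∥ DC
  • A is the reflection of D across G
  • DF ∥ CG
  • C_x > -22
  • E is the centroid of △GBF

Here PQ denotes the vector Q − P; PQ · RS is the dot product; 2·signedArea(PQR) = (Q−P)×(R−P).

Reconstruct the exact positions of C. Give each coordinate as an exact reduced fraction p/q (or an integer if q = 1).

1. C_x = -21  [DF ∥ CG ∩ FG ∥ DC]
2. C_y = -5/3  [DF ∥ CG ∩ FG ∥ DC]
   → C = (-21, -5/3)

C = (-21, -5/3)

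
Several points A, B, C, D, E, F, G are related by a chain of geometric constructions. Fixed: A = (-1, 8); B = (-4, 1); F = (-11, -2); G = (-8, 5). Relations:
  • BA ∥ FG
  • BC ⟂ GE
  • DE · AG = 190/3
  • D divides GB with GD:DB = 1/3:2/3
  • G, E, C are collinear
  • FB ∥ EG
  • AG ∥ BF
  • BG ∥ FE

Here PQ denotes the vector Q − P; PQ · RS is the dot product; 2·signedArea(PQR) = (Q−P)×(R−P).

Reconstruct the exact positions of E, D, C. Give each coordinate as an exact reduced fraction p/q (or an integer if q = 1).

1. E_x = -15  [FB ∥ EG ∩ BG ∥ FE]
2. E_y = 2  [FB ∥ EG ∩ BG ∥ FE]
   → E = (-15, 2)
3. D_x = -20/3  [D divides GB with GD:DB = 1/3:2/3]
4. D_y = 11/3  [D divides GB with GD:DB = 1/3:2/3]
   → D = (-20/3, 11/3)
5. C_x = -176/29  [G, E, C are collinear ∩ BC ⟂ GE]
6. C_y = 169/29  [G, E, C are collinear ∩ BC ⟂ GE]
   → C = (-176/29, 169/29)

C = (-176/29, 169/29)
D = (-20/3, 11/3)
E = (-15, 2)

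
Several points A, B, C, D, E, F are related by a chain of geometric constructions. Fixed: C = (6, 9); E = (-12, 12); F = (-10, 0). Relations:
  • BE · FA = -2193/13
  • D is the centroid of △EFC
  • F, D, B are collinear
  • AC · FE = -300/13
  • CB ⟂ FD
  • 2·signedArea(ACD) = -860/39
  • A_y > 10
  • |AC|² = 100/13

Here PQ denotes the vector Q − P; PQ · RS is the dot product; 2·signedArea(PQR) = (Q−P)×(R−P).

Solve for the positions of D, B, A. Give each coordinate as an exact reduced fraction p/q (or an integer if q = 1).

1. D_x = -16/3  [D is the centroid of △EFC]
2. D_y = 7  [D is the centroid of △EFC]
   → D = (-16/3, 7)
3. B_x = -12/13  [F, D, B are collinear ∩ CB ⟂ FD]
4. B_y = 177/13  [F, D, B are collinear ∩ CB ⟂ FD]
   → B = (-12/13, 177/13)
5. A_x = 48/13  [2·signedArea(ACD) = -860/39 ∩ BE · FA = -2193/13]
6. A_y = 137/13  [2·signedArea(ACD) = -860/39 ∩ BE · FA = -2193/13]
   → A = (48/13, 137/13)

A = (48/13, 137/13)
B = (-12/13, 177/13)
D = (-16/3, 7)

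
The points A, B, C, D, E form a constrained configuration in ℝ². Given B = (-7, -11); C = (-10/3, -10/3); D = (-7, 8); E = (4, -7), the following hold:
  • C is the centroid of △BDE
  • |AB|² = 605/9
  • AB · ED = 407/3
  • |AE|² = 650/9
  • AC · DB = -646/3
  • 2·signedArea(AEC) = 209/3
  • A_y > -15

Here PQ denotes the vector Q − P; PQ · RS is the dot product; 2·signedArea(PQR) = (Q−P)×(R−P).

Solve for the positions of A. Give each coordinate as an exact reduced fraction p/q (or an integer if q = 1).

A = (1/3, -44/3)

1. A_x = 1/3  [2·signedArea(AEC) = 209/3 ∩ AB · ED = 407/3]
2. A_y = -44/3  [2·signedArea(AEC) = 209/3 ∩ AB · ED = 407/3]
   → A = (1/3, -44/3)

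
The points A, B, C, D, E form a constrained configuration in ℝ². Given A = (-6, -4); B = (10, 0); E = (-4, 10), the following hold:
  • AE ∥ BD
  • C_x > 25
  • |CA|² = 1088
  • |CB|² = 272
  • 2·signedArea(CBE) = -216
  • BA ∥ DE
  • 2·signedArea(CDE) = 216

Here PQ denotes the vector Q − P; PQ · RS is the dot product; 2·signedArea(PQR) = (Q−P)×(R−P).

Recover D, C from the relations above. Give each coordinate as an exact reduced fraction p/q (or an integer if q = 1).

C = (26, 4)
D = (12, 14)

1. D_x = 12  [BA ∥ DE ∩ AE ∥ BD]
2. D_y = 14  [BA ∥ DE ∩ AE ∥ BD]
   → D = (12, 14)
3. C_x = 26  [2·signedArea(CBE) = -216 ∩ 2·signedArea(CDE) = 216]
4. C_y = 4  [2·signedArea(CBE) = -216 ∩ 2·signedArea(CDE) = 216]
   → C = (26, 4)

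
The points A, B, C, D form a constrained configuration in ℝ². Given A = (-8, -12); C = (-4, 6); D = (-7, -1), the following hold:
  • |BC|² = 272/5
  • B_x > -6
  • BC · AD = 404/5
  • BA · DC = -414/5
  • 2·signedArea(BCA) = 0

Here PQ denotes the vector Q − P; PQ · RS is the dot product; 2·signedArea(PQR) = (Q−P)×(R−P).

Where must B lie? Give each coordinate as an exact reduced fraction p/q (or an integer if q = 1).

1. B_x = -28/5  [2·signedArea(BCA) = 0 ∩ BA · DC = -414/5]
2. B_y = -6/5  [2·signedArea(BCA) = 0 ∩ BA · DC = -414/5]
   → B = (-28/5, -6/5)

B = (-28/5, -6/5)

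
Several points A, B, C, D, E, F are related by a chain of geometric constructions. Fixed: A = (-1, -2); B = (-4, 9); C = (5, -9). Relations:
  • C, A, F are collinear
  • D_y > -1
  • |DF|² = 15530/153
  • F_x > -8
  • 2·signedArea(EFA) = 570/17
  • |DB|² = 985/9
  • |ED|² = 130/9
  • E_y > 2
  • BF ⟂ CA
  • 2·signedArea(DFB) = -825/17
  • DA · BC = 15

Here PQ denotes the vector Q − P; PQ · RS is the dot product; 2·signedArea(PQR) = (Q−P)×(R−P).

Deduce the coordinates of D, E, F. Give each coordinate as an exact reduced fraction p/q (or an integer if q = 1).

D = (0, -2/3)
E = (-1, 3)
F = (-131/17, 99/17)

1. F_x = -131/17  [C, A, F are collinear ∩ BF ⟂ CA]
2. F_y = 99/17  [C, A, F are collinear ∩ BF ⟂ CA]
   → F = (-131/17, 99/17)
3. D_x = 0  [2·signedArea(DFB) = -825/17 ∩ DA · BC = 15]
4. D_y = -2/3  [2·signedArea(DFB) = -825/17 ∩ DA · BC = 15]
   → D = (0, -2/3)
5. E_x = -1  [line 133/17·x + 114/17·y + -209/17 = 0 ∩ |ED|² = 130/9]
6. E_y = 3  [line 133/17·x + 114/17·y + -209/17 = 0 ∩ |ED|² = 130/9]
   → E = (-1, 3)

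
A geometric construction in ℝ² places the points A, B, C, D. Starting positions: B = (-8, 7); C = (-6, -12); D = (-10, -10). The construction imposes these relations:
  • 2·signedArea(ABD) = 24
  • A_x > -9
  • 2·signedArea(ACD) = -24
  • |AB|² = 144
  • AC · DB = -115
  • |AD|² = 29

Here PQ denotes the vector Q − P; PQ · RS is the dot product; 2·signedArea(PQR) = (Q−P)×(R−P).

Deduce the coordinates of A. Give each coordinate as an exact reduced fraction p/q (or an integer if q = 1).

1. A_x = -8  [2·signedArea(ACD) = -24 ∩ AC · DB = -115]
2. A_y = -5  [2·signedArea(ACD) = -24 ∩ AC · DB = -115]
   → A = (-8, -5)

A = (-8, -5)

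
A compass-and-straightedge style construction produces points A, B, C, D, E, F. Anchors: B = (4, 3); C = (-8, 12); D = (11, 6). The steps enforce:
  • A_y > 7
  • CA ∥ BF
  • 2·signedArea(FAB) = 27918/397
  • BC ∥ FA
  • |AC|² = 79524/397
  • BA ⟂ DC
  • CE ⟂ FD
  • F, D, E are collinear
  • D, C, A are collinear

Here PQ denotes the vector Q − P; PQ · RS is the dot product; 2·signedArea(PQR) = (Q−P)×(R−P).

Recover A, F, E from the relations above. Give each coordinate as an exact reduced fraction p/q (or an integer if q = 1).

A = (2182/397, 3072/397)
E = (-16103/37690, 707601/37690)
F = (6946/397, -501/397)

1. A_x = 2182/397  [D, C, A are collinear ∩ BA ⟂ DC]
2. A_y = 3072/397  [D, C, A are collinear ∩ BA ⟂ DC]
   → A = (2182/397, 3072/397)
3. F_x = 6946/397  [BC ∥ FA ∩ CA ∥ BF]
4. F_y = -501/397  [BC ∥ FA ∩ CA ∥ BF]
   → F = (6946/397, -501/397)
5. E_x = -16103/37690  [F, D, E are collinear ∩ CE ⟂ FD]
6. E_y = 707601/37690  [F, D, E are collinear ∩ CE ⟂ FD]
   → E = (-16103/37690, 707601/37690)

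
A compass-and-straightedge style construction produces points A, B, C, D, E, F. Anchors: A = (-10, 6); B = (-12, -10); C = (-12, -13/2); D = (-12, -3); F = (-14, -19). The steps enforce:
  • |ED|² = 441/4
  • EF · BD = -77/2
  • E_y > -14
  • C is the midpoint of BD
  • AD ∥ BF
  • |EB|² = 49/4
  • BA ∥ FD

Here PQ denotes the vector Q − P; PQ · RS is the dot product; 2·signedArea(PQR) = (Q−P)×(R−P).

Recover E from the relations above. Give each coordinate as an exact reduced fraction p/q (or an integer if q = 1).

1. E_y = -27/2  [EF · BD = -77/2]
2. E_x = -12  [|EB|² = 49/4]
   → E = (-12, -27/2)

E = (-12, -27/2)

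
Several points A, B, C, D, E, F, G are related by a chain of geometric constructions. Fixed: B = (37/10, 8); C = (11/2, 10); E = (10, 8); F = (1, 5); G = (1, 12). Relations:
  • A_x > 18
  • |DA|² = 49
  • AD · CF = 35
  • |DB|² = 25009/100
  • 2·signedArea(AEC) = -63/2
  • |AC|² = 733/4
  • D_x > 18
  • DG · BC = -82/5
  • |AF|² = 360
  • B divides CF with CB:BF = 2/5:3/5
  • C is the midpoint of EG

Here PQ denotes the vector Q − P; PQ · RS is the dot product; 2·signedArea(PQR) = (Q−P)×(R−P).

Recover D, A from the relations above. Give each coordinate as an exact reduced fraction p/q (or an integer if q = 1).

A = (19, 11)
D = (19, 4)

1. D_x = 19  [line -9/5·x + -2·y + 211/5 = 0 ∩ |DB|² = 25009/100]
2. D_y = 4  [line -9/5·x + -2·y + 211/5 = 0 ∩ |DB|² = 25009/100]
   → D = (19, 4)
3. A_x = 19  [2·signedArea(AEC) = -63/2 ∩ AD · CF = 35]
4. A_y = 11  [2·signedArea(AEC) = -63/2 ∩ AD · CF = 35]
   → A = (19, 11)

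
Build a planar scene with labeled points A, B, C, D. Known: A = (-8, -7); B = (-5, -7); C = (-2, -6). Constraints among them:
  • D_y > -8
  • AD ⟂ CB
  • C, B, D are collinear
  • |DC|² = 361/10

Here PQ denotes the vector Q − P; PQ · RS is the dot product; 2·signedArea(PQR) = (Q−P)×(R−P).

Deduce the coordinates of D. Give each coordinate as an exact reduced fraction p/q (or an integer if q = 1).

1. D_x = -77/10  [C, B, D are collinear ∩ AD ⟂ CB]
2. D_y = -79/10  [C, B, D are collinear ∩ AD ⟂ CB]
   → D = (-77/10, -79/10)

D = (-77/10, -79/10)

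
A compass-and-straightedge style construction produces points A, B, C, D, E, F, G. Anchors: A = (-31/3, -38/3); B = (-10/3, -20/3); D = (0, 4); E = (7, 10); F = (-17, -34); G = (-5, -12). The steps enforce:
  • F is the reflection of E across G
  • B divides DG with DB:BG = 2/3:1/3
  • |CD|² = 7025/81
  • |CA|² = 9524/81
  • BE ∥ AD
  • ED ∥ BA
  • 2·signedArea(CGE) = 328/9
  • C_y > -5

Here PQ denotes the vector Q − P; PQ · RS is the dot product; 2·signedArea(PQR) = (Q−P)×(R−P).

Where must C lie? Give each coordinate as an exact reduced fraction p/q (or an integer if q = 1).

C = (-25/9, -44/9)

1. C_x = -25/9  [line -22·x + 12·y + -22/9 = 0 ∩ |CA|² = 9524/81]
2. C_y = -44/9  [line -22·x + 12·y + -22/9 = 0 ∩ |CA|² = 9524/81]
   → C = (-25/9, -44/9)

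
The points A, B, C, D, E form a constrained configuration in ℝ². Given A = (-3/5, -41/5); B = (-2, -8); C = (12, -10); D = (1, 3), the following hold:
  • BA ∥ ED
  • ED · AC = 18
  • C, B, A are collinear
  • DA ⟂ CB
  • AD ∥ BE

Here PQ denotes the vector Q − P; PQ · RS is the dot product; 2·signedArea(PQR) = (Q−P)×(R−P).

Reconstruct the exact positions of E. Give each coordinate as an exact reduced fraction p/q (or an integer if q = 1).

E = (-2/5, 16/5)

1. E_x = -2/5  [BA ∥ ED ∩ AD ∥ BE]
2. E_y = 16/5  [BA ∥ ED ∩ AD ∥ BE]
   → E = (-2/5, 16/5)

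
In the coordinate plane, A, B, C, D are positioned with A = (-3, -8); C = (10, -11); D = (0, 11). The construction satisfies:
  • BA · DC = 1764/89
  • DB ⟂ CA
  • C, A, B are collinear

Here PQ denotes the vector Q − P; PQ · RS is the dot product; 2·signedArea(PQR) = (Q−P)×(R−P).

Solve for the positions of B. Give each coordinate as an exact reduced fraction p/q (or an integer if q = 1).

1. B_x = -384/89  [C, A, B are collinear ∩ DB ⟂ CA]
2. B_y = -685/89  [C, A, B are collinear ∩ DB ⟂ CA]
   → B = (-384/89, -685/89)

B = (-384/89, -685/89)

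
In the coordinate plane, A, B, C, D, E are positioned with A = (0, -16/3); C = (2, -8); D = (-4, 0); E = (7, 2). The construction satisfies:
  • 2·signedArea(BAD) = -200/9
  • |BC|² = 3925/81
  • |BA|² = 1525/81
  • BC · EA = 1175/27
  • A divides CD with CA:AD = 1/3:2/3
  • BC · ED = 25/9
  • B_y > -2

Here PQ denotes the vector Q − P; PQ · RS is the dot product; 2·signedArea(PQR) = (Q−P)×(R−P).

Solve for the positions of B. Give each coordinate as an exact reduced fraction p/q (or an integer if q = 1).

1. B_x = 1  [2·signedArea(BAD) = -200/9 ∩ BC · EA = 1175/27]
2. B_y = -10/9  [2·signedArea(BAD) = -200/9 ∩ BC · EA = 1175/27]
   → B = (1, -10/9)

B = (1, -10/9)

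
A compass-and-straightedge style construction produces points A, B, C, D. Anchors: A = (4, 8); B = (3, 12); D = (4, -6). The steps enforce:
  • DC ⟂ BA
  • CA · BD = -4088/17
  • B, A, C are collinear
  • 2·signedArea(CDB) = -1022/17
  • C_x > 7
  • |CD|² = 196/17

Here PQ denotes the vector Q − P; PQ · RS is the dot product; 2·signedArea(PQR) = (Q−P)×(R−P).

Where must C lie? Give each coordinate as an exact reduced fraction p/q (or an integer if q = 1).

1. C_x = 124/17  [B, A, C are collinear ∩ DC ⟂ BA]
2. C_y = -88/17  [B, A, C are collinear ∩ DC ⟂ BA]
   → C = (124/17, -88/17)

C = (124/17, -88/17)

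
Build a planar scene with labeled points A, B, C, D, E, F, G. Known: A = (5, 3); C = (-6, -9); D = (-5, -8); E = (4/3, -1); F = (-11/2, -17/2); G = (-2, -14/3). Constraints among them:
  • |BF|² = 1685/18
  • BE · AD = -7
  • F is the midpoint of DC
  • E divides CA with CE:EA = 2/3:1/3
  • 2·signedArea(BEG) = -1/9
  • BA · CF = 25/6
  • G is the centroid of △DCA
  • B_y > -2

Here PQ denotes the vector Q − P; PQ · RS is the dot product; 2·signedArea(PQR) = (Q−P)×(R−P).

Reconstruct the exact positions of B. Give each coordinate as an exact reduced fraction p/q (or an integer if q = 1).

B = (1, -4/3)

1. B_x = 1  [2·signedArea(BEG) = -1/9 ∩ BE · AD = -7]
2. B_y = -4/3  [2·signedArea(BEG) = -1/9 ∩ BE · AD = -7]
   → B = (1, -4/3)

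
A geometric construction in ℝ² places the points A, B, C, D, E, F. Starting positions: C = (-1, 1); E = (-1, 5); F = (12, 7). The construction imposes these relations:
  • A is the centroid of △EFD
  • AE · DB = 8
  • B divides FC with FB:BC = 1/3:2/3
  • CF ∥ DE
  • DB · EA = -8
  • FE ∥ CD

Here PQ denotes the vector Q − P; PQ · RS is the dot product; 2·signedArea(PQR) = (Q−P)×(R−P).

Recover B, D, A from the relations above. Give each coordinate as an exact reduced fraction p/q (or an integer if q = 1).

1. B_x = 23/3  [B divides FC with FB:BC = 1/3:2/3]
2. B_y = 5  [B divides FC with FB:BC = 1/3:2/3]
   → B = (23/3, 5)
3. D_x = -14  [CF ∥ DE ∩ FE ∥ CD]
4. D_y = -1  [CF ∥ DE ∩ FE ∥ CD]
   → D = (-14, -1)
5. A_x = -1  [A is the centroid of △EFD]
6. A_y = 11/3  [A is the centroid of △EFD]
   → A = (-1, 11/3)

A = (-1, 11/3)
B = (23/3, 5)
D = (-14, -1)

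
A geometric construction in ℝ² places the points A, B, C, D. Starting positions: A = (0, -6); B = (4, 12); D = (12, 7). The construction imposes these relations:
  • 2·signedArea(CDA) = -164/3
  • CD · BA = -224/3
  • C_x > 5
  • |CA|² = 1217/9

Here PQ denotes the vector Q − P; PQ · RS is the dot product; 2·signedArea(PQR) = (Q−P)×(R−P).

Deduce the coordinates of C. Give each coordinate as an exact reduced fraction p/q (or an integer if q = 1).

1. C_x = 16/3  [2·signedArea(CDA) = -164/3 ∩ CD · BA = -224/3]
2. C_y = 13/3  [2·signedArea(CDA) = -164/3 ∩ CD · BA = -224/3]
   → C = (16/3, 13/3)

C = (16/3, 13/3)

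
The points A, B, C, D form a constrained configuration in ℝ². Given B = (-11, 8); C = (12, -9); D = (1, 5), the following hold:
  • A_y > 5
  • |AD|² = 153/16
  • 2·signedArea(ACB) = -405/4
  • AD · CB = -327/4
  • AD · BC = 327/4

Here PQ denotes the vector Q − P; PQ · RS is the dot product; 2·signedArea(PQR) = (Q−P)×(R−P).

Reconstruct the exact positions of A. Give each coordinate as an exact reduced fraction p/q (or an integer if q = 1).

A = (-2, 23/4)

1. A_x = -2  [AD · CB = -327/4 ∩ 2·signedArea(ACB) = -405/4]
2. A_y = 23/4  [AD · CB = -327/4 ∩ 2·signedArea(ACB) = -405/4]
   → A = (-2, 23/4)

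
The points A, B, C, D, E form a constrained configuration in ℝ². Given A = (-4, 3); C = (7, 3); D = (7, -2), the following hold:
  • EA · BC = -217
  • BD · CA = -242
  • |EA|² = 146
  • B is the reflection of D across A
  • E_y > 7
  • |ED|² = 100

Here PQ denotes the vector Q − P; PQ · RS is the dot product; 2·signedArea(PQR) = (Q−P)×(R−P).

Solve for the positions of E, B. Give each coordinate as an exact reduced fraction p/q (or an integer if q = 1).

1. B_x = -15  [B is the reflection of D across A]
2. B_y = 8  [B is the reflection of D across A]
   → B = (-15, 8)
3. E_x = 7  [line -22·x + 5·y + 114 = 0 ∩ |ED|² = 100]
4. E_y = 8  [line -22·x + 5·y + 114 = 0 ∩ |ED|² = 100]
   → E = (7, 8)

B = (-15, 8)
E = (7, 8)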